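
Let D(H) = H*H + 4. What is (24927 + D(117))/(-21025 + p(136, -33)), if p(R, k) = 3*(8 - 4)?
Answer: -38620/21013 ≈ -1.8379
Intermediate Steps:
p(R, k) = 12 (p(R, k) = 3*4 = 12)
D(H) = 4 + H² (D(H) = H² + 4 = 4 + H²)
(24927 + D(117))/(-21025 + p(136, -33)) = (24927 + (4 + 117²))/(-21025 + 12) = (24927 + (4 + 13689))/(-21013) = (24927 + 13693)*(-1/21013) = 38620*(-1/21013) = -38620/21013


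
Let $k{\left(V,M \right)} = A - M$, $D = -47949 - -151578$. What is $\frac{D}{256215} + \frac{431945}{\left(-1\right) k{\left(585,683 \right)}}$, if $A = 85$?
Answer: $\frac{36910919439}{51072190} \approx 722.72$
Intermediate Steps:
$D = 103629$ ($D = -47949 + 151578 = 103629$)
$k{\left(V,M \right)} = 85 - M$
$\frac{D}{256215} + \frac{431945}{\left(-1\right) k{\left(585,683 \right)}} = \frac{103629}{256215} + \frac{431945}{\left(-1\right) \left(85 - 683\right)} = 103629 \cdot \frac{1}{256215} + \frac{431945}{\left(-1\right) \left(85 - 683\right)} = \frac{34543}{85405} + \frac{431945}{\left(-1\right) \left(-598\right)} = \frac{34543}{85405} + \frac{431945}{598} = \frac{36910919439}{51072190}$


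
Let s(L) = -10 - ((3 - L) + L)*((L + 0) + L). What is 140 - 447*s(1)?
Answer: 7292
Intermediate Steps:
s(L) = -10 - 6*L (s(L) = -10 - 3*(L + L) = -10 - 3*2*L = -10 - 6*L)
140 - 447*s(1) = 140 - 447*(-10 - 6*1) = 140 - 447*(-10 - 6) = 140 - 447*(-16) = 140 + 7152 = 7292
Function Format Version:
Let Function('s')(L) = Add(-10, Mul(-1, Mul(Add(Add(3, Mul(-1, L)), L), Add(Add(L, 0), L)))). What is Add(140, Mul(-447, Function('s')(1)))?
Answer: 7292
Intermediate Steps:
Function('s')(L) = Add(-10, Mul(-6, L)) (Function('s')(L) = Add(-10, Mul(-1, Mul(3, Add(L, L)))) = Add(-10, Mul(-1, Mul(3, Mul(2, L)))) = Add(-10, Mul(-1, Mul(6, L))) = Add(-10, Mul(-6, L)))
Add(140, Mul(-447, Function('s')(1))) = Add(140, Mul(-447, Add(-10, Mul(-6, 1)))) = Add(140, Mul(-447, Add(-10, -6))) = Add(140, Mul(-447, -16)) = Add(140, 7152) = 7292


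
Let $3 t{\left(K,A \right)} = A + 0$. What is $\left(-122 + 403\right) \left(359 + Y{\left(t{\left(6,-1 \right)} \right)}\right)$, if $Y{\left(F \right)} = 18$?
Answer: $105937$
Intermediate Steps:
$t{\left(K,A \right)} = \frac{A}{3}$ ($t{\left(K,A \right)} = \frac{A + 0}{3} = \frac{A}{3}$)
$\left(-122 + 403\right) \left(359 + Y{\left(t{\left(6,-1 \right)} \right)}\right) = \left(-122 + 403\right) \left(359 + 18\right) = 281 \cdot 377 = 105937$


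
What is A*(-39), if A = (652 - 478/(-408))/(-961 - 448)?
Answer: 1732211/95812 ≈ 18.079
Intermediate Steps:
A = -133247/287436 (A = (652 - 478*(-1/408))/(-1409) = (652 + 239/204)*(-1/1409) = (133247/204)*(-1/1409) = -133247/287436 ≈ -0.46357)
A*(-39) = -133247/287436*(-39) = 1732211/95812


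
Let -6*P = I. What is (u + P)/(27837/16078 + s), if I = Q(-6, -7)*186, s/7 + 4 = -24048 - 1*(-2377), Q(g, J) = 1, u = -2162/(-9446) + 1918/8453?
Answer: 19606038661196/97389700255183047 ≈ 0.00020132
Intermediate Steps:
u = 18196407/39923519 (u = -2162*(-1/9446) + 1918*(1/8453) = 1081/4723 + 1918/8453 = 18196407/39923519 ≈ 0.45578)
s = -151725 (s = -28 + 7*(-24048 - 1*(-2377)) = -28 + 7*(-24048 + 2377) = -28 + 7*(-21671) = -28 - 151697 = -151725)
I = 186 (I = 1*186 = 186)
P = -31 (P = -1/6*186 = -31)
(u + P)/(27837/16078 + s) = (18196407/39923519 - 31)/(27837/16078 - 151725) = -1219432682/(39923519*(27837*(1/16078) - 151725)) = -1219432682/(39923519*(27837/16078 - 151725)) = -1219432682/(39923519*(-2439406713/16078)) = -1219432682/39923519*(-16078/2439406713) = 19606038661196/97389700255183047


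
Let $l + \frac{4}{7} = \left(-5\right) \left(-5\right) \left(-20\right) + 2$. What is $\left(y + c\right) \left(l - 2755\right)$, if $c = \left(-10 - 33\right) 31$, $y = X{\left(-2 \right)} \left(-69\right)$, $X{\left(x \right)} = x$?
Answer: $\frac{27216125}{7} \approx 3.888 \cdot 10^{6}$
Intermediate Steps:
$y = 138$ ($y = \left(-2\right) \left(-69\right) = 138$)
$l = - \frac{3490}{7}$ ($l = - \frac{4}{7} + \left(\left(-5\right) \left(-5\right) \left(-20\right) + 2\right) = - \frac{4}{7} + \left(25 \left(-20\right) + 2\right) = - \frac{4}{7} + \left(-500 + 2\right) = - \frac{4}{7} - 498 = - \frac{3490}{7} \approx -498.57$)
$c = -1333$ ($c = \left(-43\right) 31 = -1333$)
$\left(y + c\right) \left(l - 2755\right) = \left(138 - 1333\right) \left(- \frac{3490}{7} - 2755\right) = \left(-1195\right) \left(- \frac{22775}{7}\right) = \frac{27216125}{7}$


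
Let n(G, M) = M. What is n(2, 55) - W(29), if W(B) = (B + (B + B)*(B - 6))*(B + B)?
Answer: -78999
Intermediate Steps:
W(B) = 2*B*(B + 2*B*(-6 + B)) (W(B) = (B + (2*B)*(-6 + B))*(2*B) = (B + 2*B*(-6 + B))*(2*B) = 2*B*(B + 2*B*(-6 + B)))
n(2, 55) - W(29) = 55 - 29²*(-22 + 4*29) = 55 - 841*(-22 + 116) = 55 - 841*94 = 55 - 1*79054 = 55 - 79054 = -78999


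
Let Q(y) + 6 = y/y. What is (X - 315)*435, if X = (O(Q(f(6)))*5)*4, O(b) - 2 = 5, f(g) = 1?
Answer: -76125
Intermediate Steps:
Q(y) = -5 (Q(y) = -6 + y/y = -6 + 1 = -5)
O(b) = 7 (O(b) = 2 + 5 = 7)
X = 140 (X = (7*5)*4 = 35*4 = 140)
(X - 315)*435 = (140 - 315)*435 = -175*435 = -76125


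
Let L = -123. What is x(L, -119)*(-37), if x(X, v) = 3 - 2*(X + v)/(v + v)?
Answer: -4255/119 ≈ -35.756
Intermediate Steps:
x(X, v) = 3 - (X + v)/v (x(X, v) = 3 - 2*(X + v)/(2*v) = 3 - 2*(X + v)*1/(2*v) = 3 - (X + v)/v)
x(L, -119)*(-37) = (2 - 1*(-123)/(-119))*(-37) = (2 - 1*(-123)*(-1/119))*(-37) = (2 - 123/119)*(-37) = (115/119)*(-37) = -4255/119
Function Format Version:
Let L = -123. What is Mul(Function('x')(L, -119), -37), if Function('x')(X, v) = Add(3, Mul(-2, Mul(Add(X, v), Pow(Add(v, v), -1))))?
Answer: Rational(-4255, 119) ≈ -35.756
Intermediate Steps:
Function('x')(X, v) = Add(3, Mul(-1, Pow(v, -1), Add(X, v))) (Function('x')(X, v) = Add(3, Mul(-2, Mul(Add(X, v), Pow(Mul(2, v), -1)))) = Add(3, Mul(-2, Mul(Add(X, v), Mul(Rational(1, 2), Pow(v, -1))))) = Add(3, Mul(-2, Mul(Rational(1, 2), Pow(v, -1), Add(X, v)))) = Add(3, Mul(-1, Pow(v, -1), Add(X, v))))
Mul(Function('x')(L, -119), -37) = Mul(Add(2, Mul(-1, -123, Pow(-119, -1))), -37) = Mul(Add(2, Mul(-1, -123, Rational(-1, 119))), -37) = Mul(Add(2, Rational(-123, 119)), -37) = Mul(Rational(115, 119), -37) = Rational(-4255, 119)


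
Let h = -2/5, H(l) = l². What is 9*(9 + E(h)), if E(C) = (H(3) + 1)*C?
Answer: 45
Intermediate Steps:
h = -⅖ (h = -2*⅕ = -⅖ ≈ -0.40000)
E(C) = 10*C (E(C) = (3² + 1)*C = (9 + 1)*C = 10*C)
9*(9 + E(h)) = 9*(9 + 10*(-⅖)) = 9*(9 - 4) = 9*5 = 45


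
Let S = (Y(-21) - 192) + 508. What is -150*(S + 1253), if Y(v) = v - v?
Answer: -235350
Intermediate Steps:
Y(v) = 0
S = 316 (S = (0 - 192) + 508 = -192 + 508 = 316)
-150*(S + 1253) = -150*(316 + 1253) = -150*1569 = -235350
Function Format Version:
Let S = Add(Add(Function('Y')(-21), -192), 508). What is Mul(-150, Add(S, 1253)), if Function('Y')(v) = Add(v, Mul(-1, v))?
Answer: -235350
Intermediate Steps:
Function('Y')(v) = 0
S = 316 (S = Add(Add(0, -192), 508) = Add(-192, 508) = 316)
Mul(-150, Add(S, 1253)) = Mul(-150, Add(316, 1253)) = Mul(-150, 1569) = -235350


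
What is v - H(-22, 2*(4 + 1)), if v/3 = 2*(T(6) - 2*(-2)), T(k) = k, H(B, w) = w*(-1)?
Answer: 70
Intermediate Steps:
H(B, w) = -w
v = 60 (v = 3*(2*(6 - 2*(-2))) = 3*(2*(6 + 4)) = 3*(2*10) = 3*20 = 60)
v - H(-22, 2*(4 + 1)) = 60 - (-1)*2*(4 + 1) = 60 - (-1)*2*5 = 60 - (-1)*10 = 60 - 1*(-10) = 60 + 10 = 70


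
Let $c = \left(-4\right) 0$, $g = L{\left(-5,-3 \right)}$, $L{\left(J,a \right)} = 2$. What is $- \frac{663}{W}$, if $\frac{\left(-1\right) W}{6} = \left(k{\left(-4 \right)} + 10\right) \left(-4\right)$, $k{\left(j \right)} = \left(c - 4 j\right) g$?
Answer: $- \frac{221}{336} \approx -0.65774$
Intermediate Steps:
$g = 2$
$c = 0$
$k{\left(j \right)} = - 8 j$ ($k{\left(j \right)} = \left(0 - 4 j\right) 2 = - 4 j 2 = - 8 j$)
$W = 1008$ ($W = - 6 \left(\left(-8\right) \left(-4\right) + 10\right) \left(-4\right) = - 6 \left(32 + 10\right) \left(-4\right) = - 6 \cdot 42 \left(-4\right) = \left(-6\right) \left(-168\right) = 1008$)
$- \frac{663}{W} = - \frac{663}{1008} = \left(-663\right) \frac{1}{1008} = - \frac{221}{336}$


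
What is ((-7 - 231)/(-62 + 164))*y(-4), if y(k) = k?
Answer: 28/3 ≈ 9.3333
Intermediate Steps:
((-7 - 231)/(-62 + 164))*y(-4) = ((-7 - 231)/(-62 + 164))*(-4) = -238/102*(-4) = -238*1/102*(-4) = -7/3*(-4) = 28/3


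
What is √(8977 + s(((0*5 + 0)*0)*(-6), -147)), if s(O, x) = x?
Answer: √8830 ≈ 93.968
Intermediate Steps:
√(8977 + s(((0*5 + 0)*0)*(-6), -147)) = √(8977 - 147) = √8830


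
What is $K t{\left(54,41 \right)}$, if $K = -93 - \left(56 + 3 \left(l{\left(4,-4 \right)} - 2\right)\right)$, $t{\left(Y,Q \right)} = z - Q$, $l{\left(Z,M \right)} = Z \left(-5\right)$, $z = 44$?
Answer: $-249$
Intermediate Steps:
$l{\left(Z,M \right)} = - 5 Z$
$t{\left(Y,Q \right)} = 44 - Q$
$K = -83$ ($K = -93 - \left(56 + 3 \left(\left(-5\right) 4 - 2\right)\right) = -93 - \left(56 + 3 \left(-20 - 2\right)\right) = -93 - -10 = -93 + \left(-56 + 66\right) = -93 + 10 = -83$)
$K t{\left(54,41 \right)} = - 83 \left(44 - 41\right) = \left(-83\right) 3 = -249$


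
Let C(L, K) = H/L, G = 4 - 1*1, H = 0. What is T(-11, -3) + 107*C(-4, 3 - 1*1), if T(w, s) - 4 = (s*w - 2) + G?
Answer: 38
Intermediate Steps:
G = 3 (G = 4 - 1 = 3)
T(w, s) = 5 + s*w (T(w, s) = 4 + ((s*w - 2) + 3) = 4 + ((-2 + s*w) + 3) = 4 + (1 + s*w) = 5 + s*w)
C(L, K) = 0 (C(L, K) = 0/L = 0)
T(-11, -3) + 107*C(-4, 3 - 1*1) = (5 - 3*(-11)) + 107*0 = (5 + 33) + 0 = 38 + 0 = 38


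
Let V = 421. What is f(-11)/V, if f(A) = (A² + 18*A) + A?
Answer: -88/421 ≈ -0.20903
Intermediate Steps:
f(A) = A² + 19*A
f(-11)/V = -11*(19 - 11)/421 = -11*8*(1/421) = -88*1/421 = -88/421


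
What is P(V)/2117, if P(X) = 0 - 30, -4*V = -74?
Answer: -30/2117 ≈ -0.014171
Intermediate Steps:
V = 37/2 (V = -¼*(-74) = 37/2 ≈ 18.500)
P(X) = -30
P(V)/2117 = -30/2117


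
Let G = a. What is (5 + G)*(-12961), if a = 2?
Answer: -90727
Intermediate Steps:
G = 2
(5 + G)*(-12961) = (5 + 2)*(-12961) = 7*(-12961) = -90727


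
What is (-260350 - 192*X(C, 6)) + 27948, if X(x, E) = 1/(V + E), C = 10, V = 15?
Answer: -1626878/7 ≈ -2.3241e+5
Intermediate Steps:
X(x, E) = 1/(15 + E)
(-260350 - 192*X(C, 6)) + 27948 = (-260350 - 192/(15 + 6)) + 27948 = (-260350 - 192/21) + 27948 = (-260350 - 192*1/21) + 27948 = (-260350 - 64/7) + 27948 = -1822514/7 + 27948 = -1626878/7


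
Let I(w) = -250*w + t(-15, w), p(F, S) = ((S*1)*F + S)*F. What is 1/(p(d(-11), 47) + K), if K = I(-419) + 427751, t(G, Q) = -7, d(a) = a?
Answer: 1/537664 ≈ 1.8599e-6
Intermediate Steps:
p(F, S) = F*(S + F*S) (p(F, S) = (S*F + S)*F = (F*S + S)*F = (S + F*S)*F = F*(S + F*S))
I(w) = -7 - 250*w (I(w) = -250*w - 7 = -7 - 250*w)
K = 532494 (K = (-7 - 250*(-419)) + 427751 = (-7 + 104750) + 427751 = 104743 + 427751 = 532494)
1/(p(d(-11), 47) + K) = 1/(-11*47*(1 - 11) + 532494) = 1/(-11*47*(-10) + 532494) = 1/(5170 + 532494) = 1/537664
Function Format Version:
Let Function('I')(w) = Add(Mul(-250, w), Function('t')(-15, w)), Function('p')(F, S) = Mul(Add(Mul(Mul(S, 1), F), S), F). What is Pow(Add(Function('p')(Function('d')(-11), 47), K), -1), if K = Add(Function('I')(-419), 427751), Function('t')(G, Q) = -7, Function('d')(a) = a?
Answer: Rational(1, 537664) ≈ 1.8599e-6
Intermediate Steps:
Function('p')(F, S) = Mul(F, Add(S, Mul(F, S))) (Function('p')(F, S) = Mul(Add(Mul(S, F), S), F) = Mul(Add(Mul(F, S), S), F) = Mul(Add(S, Mul(F, S)), F) = Mul(F, Add(S, Mul(F, S))))
Function('I')(w) = Add(-7, Mul(-250, w)) (Function('I')(w) = Add(Mul(-250, w), -7) = Add(-7, Mul(-250, w)))
K = 532494 (K = Add(Add(-7, Mul(-250, -419)), 427751) = Add(Add(-7, 104750), 427751) = Add(104743, 427751) = 532494)
Pow(Add(Function('p')(Function('d')(-11), 47), K), -1) = Pow(Add(Mul(-11, 47, Add(1, -11)), 532494), -1) = Pow(Add(Mul(-11, 47, -10), 532494), -1) = Pow(Add(5170, 532494), -1) = Pow(537664, -1) = Rational(1, 537664)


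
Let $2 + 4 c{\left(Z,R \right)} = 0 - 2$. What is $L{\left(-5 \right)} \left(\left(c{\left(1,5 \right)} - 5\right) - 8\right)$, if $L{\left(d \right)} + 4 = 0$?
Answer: $56$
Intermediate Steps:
$c{\left(Z,R \right)} = -1$ ($c{\left(Z,R \right)} = - \frac{1}{2} + \frac{0 - 2}{4} = - \frac{1}{2} + \frac{1}{4} \left(-2\right) = - \frac{1}{2} - \frac{1}{2} = -1$)
$L{\left(d \right)} = -4$ ($L{\left(d \right)} = -4 + 0 = -4$)
$L{\left(-5 \right)} \left(\left(c{\left(1,5 \right)} - 5\right) - 8\right) = - 4 \left(\left(-1 - 5\right) - 8\right) = - 4 \left(-6 - 8\right) = \left(-4\right) \left(-14\right) = 56$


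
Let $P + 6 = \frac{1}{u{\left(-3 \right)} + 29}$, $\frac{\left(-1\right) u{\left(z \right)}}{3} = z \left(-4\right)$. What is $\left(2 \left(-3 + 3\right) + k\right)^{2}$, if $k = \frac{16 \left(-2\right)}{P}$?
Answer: $\frac{50176}{1849} \approx 27.137$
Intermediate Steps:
$u{\left(z \right)} = 12 z$ ($u{\left(z \right)} = - 3 z \left(-4\right) = - 3 \left(- 4 z\right) = 12 z$)
$P = - \frac{43}{7}$ ($P = -6 + \frac{1}{12 \left(-3\right) + 29} = -6 + \frac{1}{-36 + 29} = -6 + \frac{1}{-7} = -6 - \frac{1}{7} = - \frac{43}{7} \approx -6.1429$)
$k = \frac{224}{43}$ ($k = \frac{16 \left(-2\right)}{- \frac{43}{7}} = \left(-32\right) \left(- \frac{7}{43}\right) = \frac{224}{43} \approx 5.2093$)
$\left(2 \left(-3 + 3\right) + k\right)^{2} = \left(2 \left(-3 + 3\right) + \frac{224}{43}\right)^{2} = \left(2 \cdot 0 + \frac{224}{43}\right)^{2} = \left(0 + \frac{224}{43}\right)^{2} = \left(\frac{224}{43}\right)^{2} = \frac{50176}{1849}$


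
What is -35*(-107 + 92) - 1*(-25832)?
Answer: 26357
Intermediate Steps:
-35*(-107 + 92) - 1*(-25832) = -35*(-15) + 25832 = 525 + 25832 = 26357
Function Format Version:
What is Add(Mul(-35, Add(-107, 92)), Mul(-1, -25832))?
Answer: 26357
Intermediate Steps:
Add(Mul(-35, Add(-107, 92)), Mul(-1, -25832)) = Add(Mul(-35, -15), 25832) = Add(525, 25832) = 26357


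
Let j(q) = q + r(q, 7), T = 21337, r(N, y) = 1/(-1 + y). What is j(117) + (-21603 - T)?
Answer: -256937/6 ≈ -42823.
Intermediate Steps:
j(q) = 1/6 + q (j(q) = q + 1/(-1 + 7) = q + 1/6 = 1/6 + q)
j(117) + (-21603 - T) = (1/6 + 117) + (-21603 - 1*21337) = 703/6 + (-21603 - 21337) = 703/6 - 42940 = -256937/6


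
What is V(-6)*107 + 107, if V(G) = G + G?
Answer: -1177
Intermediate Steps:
V(G) = 2*G
V(-6)*107 + 107 = (2*(-6))*107 + 107 = -12*107 + 107 = -1284 + 107 = -1177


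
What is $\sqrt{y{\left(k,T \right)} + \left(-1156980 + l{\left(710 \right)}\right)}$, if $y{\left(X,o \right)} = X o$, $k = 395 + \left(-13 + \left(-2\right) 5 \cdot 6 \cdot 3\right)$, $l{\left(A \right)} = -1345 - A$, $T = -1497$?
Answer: $3 i \sqrt{162381} \approx 1208.9 i$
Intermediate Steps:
$k = 202$ ($k = 395 + \left(-13 + \left(-10\right) 6 \cdot 3\right) = 395 - 193 = 202$)
$\sqrt{y{\left(k,T \right)} + \left(-1156980 + l{\left(710 \right)}\right)} = \sqrt{202 \left(-1497\right) - 1159035} = \sqrt{-302394 - 1159035} = \sqrt{-1461429} = 3 i \sqrt{162381}$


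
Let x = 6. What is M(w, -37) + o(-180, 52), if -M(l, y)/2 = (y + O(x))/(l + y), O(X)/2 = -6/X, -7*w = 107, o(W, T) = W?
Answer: -11071/61 ≈ -181.49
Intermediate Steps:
w = -107/7 (w = -1/7*107 = -107/7 ≈ -15.286)
O(X) = -12/X (O(X) = 2*(-6/X) = -12/X)
M(l, y) = -2*(-2 + y)/(l + y) (M(l, y) = -2*(y - 12/6)/(l + y) = -2*(y - 12*1/6)/(l + y) = -2*(y - 2)/(l + y) = -2*(-2 + y)/(l + y))
M(w, -37) + o(-180, 52) = 2*(2 - 1*(-37))/(-107/7 - 37) - 180 = 2*(2 + 37)/(-366/7) - 180 = 2*(-7/366)*39 - 180 = -91/61 - 180 = -11071/61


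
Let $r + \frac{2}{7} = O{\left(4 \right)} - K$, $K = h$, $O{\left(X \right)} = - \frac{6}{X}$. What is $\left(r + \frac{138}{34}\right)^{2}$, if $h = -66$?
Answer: $\frac{264030001}{56644} \approx 4661.2$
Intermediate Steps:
$K = -66$
$r = \frac{899}{14}$ ($r = - \frac{2}{7} - \left(-66 + \frac{6}{4}\right) = - \frac{2}{7} + \left(\left(-6\right) \frac{1}{4} + 66\right) = - \frac{2}{7} + \left(- \frac{3}{2} + 66\right) = - \frac{2}{7} + \frac{129}{2} = \frac{899}{14} \approx 64.214$)
$\left(r + \frac{138}{34}\right)^{2} = \left(\frac{899}{14} + \frac{138}{34}\right)^{2} = \left(\frac{899}{14} + 138 \cdot \frac{1}{34}\right)^{2} = \left(\frac{899}{14} + \frac{69}{17}\right)^{2} = \left(\frac{16249}{238}\right)^{2} = \frac{264030001}{56644}$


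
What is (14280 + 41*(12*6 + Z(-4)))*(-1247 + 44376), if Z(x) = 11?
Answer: 762650107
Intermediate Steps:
(14280 + 41*(12*6 + Z(-4)))*(-1247 + 44376) = (14280 + 41*(12*6 + 11))*(-1247 + 44376) = (14280 + 41*(72 + 11))*43129 = (14280 + 41*83)*43129 = (14280 + 3403)*43129 = 17683*43129 = 762650107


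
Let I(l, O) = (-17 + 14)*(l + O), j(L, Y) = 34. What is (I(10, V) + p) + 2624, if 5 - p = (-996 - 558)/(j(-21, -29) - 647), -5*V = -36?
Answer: 7891961/3065 ≈ 2574.9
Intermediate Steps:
V = 36/5 (V = -⅕*(-36) = 36/5 ≈ 7.2000)
I(l, O) = -3*O - 3*l (I(l, O) = -3*(O + l) = -3*O - 3*l)
p = 1511/613 (p = 5 - (-996 - 558)/(34 - 647) = 5 - (-1554)/(-613) = 5 - (-1554)*(-1)/613 = 5 - 1*1554/613 = 5 - 1554/613 = 1511/613 ≈ 2.4649)
(I(10, V) + p) + 2624 = ((-3*36/5 - 3*10) + 1511/613) + 2624 = ((-108/5 - 30) + 1511/613) + 2624 = (-258/5 + 1511/613) + 2624 = -150599/3065 + 2624 = 7891961/3065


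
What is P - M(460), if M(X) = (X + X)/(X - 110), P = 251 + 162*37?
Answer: 218483/35 ≈ 6242.4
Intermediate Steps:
P = 6245 (P = 251 + 5994 = 6245)
M(X) = 2*X/(-110 + X) (M(X) = (2*X)/(-110 + X) = 2*X/(-110 + X))
P - M(460) = 6245 - 2*460/(-110 + 460) = 6245 - 2*460/350 = 6245 - 1*92/35 = 6245 - 92/35 = 218483/35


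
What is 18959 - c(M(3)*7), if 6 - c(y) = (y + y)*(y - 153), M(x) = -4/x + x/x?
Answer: 177101/9 ≈ 19678.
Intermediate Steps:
M(x) = 1 - 4/x (M(x) = -4/x + 1 = 1 - 4/x)
c(y) = 6 - 2*y*(-153 + y) (c(y) = 6 - (y + y)*(y - 153) = 6 - 2*y*(-153 + y))
18959 - c(M(3)*7) = 18959 - (6 - 2*49*(-4 + 3)²/9 + 306*(((-4 + 3)/3)*7)) = 18959 - (6 - 2*(((⅓)*(-1))*7)² + 306*(((⅓)*(-1))*7)) = 18959 - (6 - 2*(-⅓*7)² + 306*(-⅓*7)) = 18959 - (6 - 2*(-7/3)² + 306*(-7/3)) = 18959 - (6 - 2*49/9 - 714) = 18959 - (6 - 98/9 - 714) = 18959 - 1*(-6470/9) = 18959 + 6470/9 = 177101/9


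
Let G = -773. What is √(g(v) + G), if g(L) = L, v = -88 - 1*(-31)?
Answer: I*√830 ≈ 28.81*I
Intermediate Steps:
v = -57 (v = -88 + 31 = -57)
√(g(v) + G) = √(-57 - 773) = √(-830) = I*√830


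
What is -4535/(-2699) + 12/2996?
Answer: 3404812/2021551 ≈ 1.6843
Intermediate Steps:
-4535/(-2699) + 12/2996 = -4535*(-1/2699) + 12*(1/2996) = 4535/2699 + 3/749 = 3404812/2021551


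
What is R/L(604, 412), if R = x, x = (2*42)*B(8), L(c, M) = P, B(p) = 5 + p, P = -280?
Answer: -39/10 ≈ -3.9000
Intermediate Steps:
L(c, M) = -280
x = 1092 (x = (2*42)*(5 + 8) = 84*13 = 1092)
R = 1092
R/L(604, 412) = 1092/(-280) = 1092*(-1/280) = -39/10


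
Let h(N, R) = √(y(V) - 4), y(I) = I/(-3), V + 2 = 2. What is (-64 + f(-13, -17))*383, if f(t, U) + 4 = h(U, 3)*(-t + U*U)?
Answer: -26044 + 231332*I ≈ -26044.0 + 2.3133e+5*I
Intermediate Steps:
V = 0 (V = -2 + 2 = 0)
y(I) = -I/3 (y(I) = I*(-⅓) = -I/3)
h(N, R) = 2*I (h(N, R) = √(-⅓*0 - 4) = √(0 - 4) = √(-4) = 2*I)
f(t, U) = -4 + 2*I*(U² - t) (f(t, U) = -4 + (2*I)*(-t + U*U) = -4 + (2*I)*(-t + U²) = -4 + (2*I)*(U² - t) = -4 + 2*I*(U² - t))
(-64 + f(-13, -17))*383 = (-64 + (-4 - 2*I*(-13) + 2*I*(-17)²))*383 = (-64 + (-4 + 26*I + 2*I*289))*383 = (-64 + (-4 + 26*I + 578*I))*383 = (-64 + (-4 + 604*I))*383 = (-68 + 604*I)*383 = -26044 + 231332*I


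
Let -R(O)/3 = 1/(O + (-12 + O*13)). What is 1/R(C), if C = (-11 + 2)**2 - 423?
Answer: 1600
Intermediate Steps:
C = -342 (C = (-9)**2 - 423 = 81 - 423 = -342)
R(O) = -3/(-12 + 14*O) (R(O) = -3/(O + (-12 + O*13)) = -3/(O + (-12 + 13*O)) = -3/(-12 + 14*O))
1/R(C) = 1/(-3/(-12 + 14*(-342))) = 1/(-3/(-12 - 4788)) = 1/(-3/(-4800)) = 1/(-3*(-1/4800)) = 1/(1/1600) = 1600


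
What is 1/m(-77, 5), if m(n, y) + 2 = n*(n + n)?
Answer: 1/11856 ≈ 8.4345e-5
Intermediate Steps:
m(n, y) = -2 + 2*n² (m(n, y) = -2 + n*(n + n) = -2 + n*(2*n) = -2 + 2*n²)
1/m(-77, 5) = 1/(-2 + 2*(-77)²) = 1/(-2 + 2*5929) = 1/(-2 + 11858) = 1/11856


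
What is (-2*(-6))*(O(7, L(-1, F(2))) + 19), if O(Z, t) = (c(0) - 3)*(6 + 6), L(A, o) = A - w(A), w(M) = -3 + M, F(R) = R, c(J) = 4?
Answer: 372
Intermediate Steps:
L(A, o) = 3 (L(A, o) = A - (-3 + A) = A + (3 - A) = 3)
O(Z, t) = 12 (O(Z, t) = (4 - 3)*(6 + 6) = 1*12 = 12)
(-2*(-6))*(O(7, L(-1, F(2))) + 19) = (-2*(-6))*(12 + 19) = 12*31 = 372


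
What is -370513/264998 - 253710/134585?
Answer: -23419626937/7132951166 ≈ -3.2833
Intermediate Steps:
-370513/264998 - 253710/134585 = -370513*1/264998 - 253710*1/134585 = -370513/264998 - 50742/26917 = -23419626937/7132951166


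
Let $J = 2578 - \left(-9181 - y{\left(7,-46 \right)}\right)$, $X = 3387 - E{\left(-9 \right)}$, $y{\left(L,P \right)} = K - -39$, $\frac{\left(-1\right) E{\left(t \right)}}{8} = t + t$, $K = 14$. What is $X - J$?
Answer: $-8569$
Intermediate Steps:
$E{\left(t \right)} = - 16 t$ ($E{\left(t \right)} = - 8 \left(t + t\right) = - 8 \cdot 2 t = - 16 t$)
$y{\left(L,P \right)} = 53$ ($y{\left(L,P \right)} = 14 - -39 = 14 + 39 = 53$)
$X = 3243$ ($X = 3387 - \left(-16\right) \left(-9\right) = 3387 - 144 = 3243$)
$J = 11812$ ($J = 2578 - \left(-9181 - 53\right) = 2578 - -9234 = 2578 + 9234 = 11812$)
$X - J = 3243 - 11812 = -8569$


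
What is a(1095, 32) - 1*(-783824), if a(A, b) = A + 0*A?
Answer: 784919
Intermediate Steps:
a(A, b) = A (a(A, b) = A + 0 = A)
a(1095, 32) - 1*(-783824) = 1095 - 1*(-783824) = 1095 + 783824 = 784919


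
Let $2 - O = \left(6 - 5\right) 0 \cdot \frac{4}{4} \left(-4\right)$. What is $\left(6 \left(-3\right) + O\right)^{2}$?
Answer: $256$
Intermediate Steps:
$O = 2$ ($O = 2 - \left(6 - 5\right) 0 \cdot \frac{4}{4} \left(-4\right) = 2 - 1 \cdot 0 \cdot 4 \cdot \frac{1}{4} \left(-4\right) = 2 - 1 \cdot 0 \cdot 1 \left(-4\right) = 2 - 1 \cdot 0 \left(-4\right) = 2 - 1 \cdot 0 = 2 - 0 = 2 + 0 = 2$)
$\left(6 \left(-3\right) + O\right)^{2} = \left(6 \left(-3\right) + 2\right)^{2} = \left(-18 + 2\right)^{2} = \left(-16\right)^{2} = 256$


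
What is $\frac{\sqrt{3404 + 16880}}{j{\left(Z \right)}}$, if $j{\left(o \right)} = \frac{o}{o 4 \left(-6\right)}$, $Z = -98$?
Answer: $- 48 \sqrt{5071} \approx -3418.1$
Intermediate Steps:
$j{\left(o \right)} = - \frac{1}{24}$ ($j{\left(o \right)} = \frac{o}{4 o \left(-6\right)} = \frac{o}{\left(-24\right) o} = o \left(- \frac{1}{24 o}\right) = - \frac{1}{24}$)
$\frac{\sqrt{3404 + 16880}}{j{\left(Z \right)}} = \frac{\sqrt{3404 + 16880}}{- \frac{1}{24}} = \sqrt{20284} \left(-24\right) = 2 \sqrt{5071} \left(-24\right) = - 48 \sqrt{5071}$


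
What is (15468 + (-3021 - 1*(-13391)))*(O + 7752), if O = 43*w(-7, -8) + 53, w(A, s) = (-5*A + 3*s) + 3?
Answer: 217220066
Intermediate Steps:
w(A, s) = 3 - 5*A + 3*s
O = 655 (O = 43*(3 - 5*(-7) + 3*(-8)) + 53 = 43*(3 + 35 - 24) + 53 = 43*14 + 53 = 602 + 53 = 655)
(15468 + (-3021 - 1*(-13391)))*(O + 7752) = (15468 + (-3021 - 1*(-13391)))*(655 + 7752) = (15468 + (-3021 + 13391))*8407 = (15468 + 10370)*8407 = 25838*8407 = 217220066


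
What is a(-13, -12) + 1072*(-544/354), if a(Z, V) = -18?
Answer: -294770/177 ≈ -1665.4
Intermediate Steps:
a(-13, -12) + 1072*(-544/354) = -18 + 1072*(-544/354) = -18 + 1072*(-544*1/354) = -18 + 1072*(-272/177) = -18 - 291584/177 = -294770/177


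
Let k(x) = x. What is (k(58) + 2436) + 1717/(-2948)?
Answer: 7350595/2948 ≈ 2493.4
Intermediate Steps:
(k(58) + 2436) + 1717/(-2948) = (58 + 2436) + 1717/(-2948) = 2494 + 1717*(-1/2948) = 2494 - 1717/2948 = 7350595/2948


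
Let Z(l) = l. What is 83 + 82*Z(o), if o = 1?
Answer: 165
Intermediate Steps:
83 + 82*Z(o) = 83 + 82*1 = 83 + 82 = 165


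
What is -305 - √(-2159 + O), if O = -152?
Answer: -305 - I*√2311 ≈ -305.0 - 48.073*I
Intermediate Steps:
-305 - √(-2159 + O) = -305 - √(-2159 - 152) = -305 - √(-2311) = -305 - I*√2311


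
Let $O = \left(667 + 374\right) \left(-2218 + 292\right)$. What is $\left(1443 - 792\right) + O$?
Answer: $-2004315$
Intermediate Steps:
$O = -2004966$ ($O = 1041 \left(-1926\right) = -2004966$)
$\left(1443 - 792\right) + O = \left(1443 - 792\right) - 2004966 = 651 - 2004966 = -2004315$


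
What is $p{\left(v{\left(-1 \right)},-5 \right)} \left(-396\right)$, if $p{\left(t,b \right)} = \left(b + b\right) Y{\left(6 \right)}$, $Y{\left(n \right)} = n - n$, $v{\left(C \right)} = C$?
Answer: $0$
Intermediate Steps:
$Y{\left(n \right)} = 0$
$p{\left(t,b \right)} = 0$ ($p{\left(t,b \right)} = \left(b + b\right) 0 = 2 b 0 = 0$)
$p{\left(v{\left(-1 \right)},-5 \right)} \left(-396\right) = 0 \left(-396\right) = 0$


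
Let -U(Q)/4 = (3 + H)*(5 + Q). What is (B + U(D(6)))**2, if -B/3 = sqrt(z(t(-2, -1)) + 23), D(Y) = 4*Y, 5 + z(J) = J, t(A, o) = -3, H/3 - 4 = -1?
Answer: 1937799 + 8352*sqrt(15) ≈ 1.9701e+6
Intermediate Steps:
H = 9 (H = 12 + 3*(-1) = 12 - 3 = 9)
z(J) = -5 + J
U(Q) = -240 - 48*Q (U(Q) = -4*(3 + 9)*(5 + Q) = -48*(5 + Q) = -4*(60 + 12*Q) = -240 - 48*Q)
B = -3*sqrt(15) (B = -3*sqrt((-5 - 3) + 23) = -3*sqrt(-8 + 23) = -3*sqrt(15) ≈ -11.619)
(B + U(D(6)))**2 = (-3*sqrt(15) + (-240 - 192*6))**2 = (-3*sqrt(15) + (-240 - 48*24))**2 = (-3*sqrt(15) + (-240 - 1152))**2 = (-3*sqrt(15) - 1392)**2 = (-1392 - 3*sqrt(15))**2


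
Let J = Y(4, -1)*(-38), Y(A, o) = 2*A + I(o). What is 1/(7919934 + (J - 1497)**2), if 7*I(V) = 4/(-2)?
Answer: 49/545102727 ≈ 8.9891e-8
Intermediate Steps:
I(V) = -2/7 (I(V) = (4/(-2))/7 = (4*(-1/2))/7 = (1/7)*(-2) = -2/7)
Y(A, o) = -2/7 + 2*A (Y(A, o) = 2*A - 2/7 = -2/7 + 2*A)
J = -2052/7 (J = (-2/7 + 2*4)*(-38) = (-2/7 + 8)*(-38) = (54/7)*(-38) = -2052/7 ≈ -293.14)
1/(7919934 + (J - 1497)**2) = 1/(7919934 + (-2052/7 - 1497)**2) = 1/(7919934 + (-12531/7)**2) = 1/(7919934 + 157025961/49) = 1/(545102727/49) = 49/545102727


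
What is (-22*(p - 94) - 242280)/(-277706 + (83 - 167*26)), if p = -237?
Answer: 234998/281965 ≈ 0.83343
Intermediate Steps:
(-22*(p - 94) - 242280)/(-277706 + (83 - 167*26)) = (-22*(-237 - 94) - 242280)/(-277706 + (83 - 167*26)) = (-22*(-331) - 242280)/(-277706 + (83 - 4342)) = (7282 - 242280)/(-277706 - 4259) = -234998/(-281965) = -234998*(-1/281965) = 234998/281965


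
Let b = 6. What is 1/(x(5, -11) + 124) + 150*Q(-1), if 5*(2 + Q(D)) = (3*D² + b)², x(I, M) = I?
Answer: 274771/129 ≈ 2130.0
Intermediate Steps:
Q(D) = -2 + (6 + 3*D²)²/5 (Q(D) = -2 + (3*D² + 6)²/5 = -2 + (6 + 3*D²)²/5)
1/(x(5, -11) + 124) + 150*Q(-1) = 1/(5 + 124) + 150*(-2 + 9*(2 + (-1)²)²/5) = 1/129 + 150*(-2 + 9*(2 + 1)²/5) = 1/129 + 150*(-2 + (9/5)*3²) = 1/129 + 150*(-2 + (9/5)*9) = 1/129 + 150*(-2 + 81/5) = 1/129 + 150*(71/5) = 1/129 + 2130 = 274771/129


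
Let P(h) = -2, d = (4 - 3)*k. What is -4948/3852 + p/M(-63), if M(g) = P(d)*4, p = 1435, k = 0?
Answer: -1391801/7704 ≈ -180.66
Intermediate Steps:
d = 0 (d = (4 - 3)*0 = 1*0 = 0)
M(g) = -8 (M(g) = -2*4 = -8)
-4948/3852 + p/M(-63) = -4948/3852 + 1435/(-8) = -4948*1/3852 + 1435*(-⅛) = -1237/963 - 1435/8 = -1391801/7704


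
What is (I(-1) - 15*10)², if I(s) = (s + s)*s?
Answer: 21904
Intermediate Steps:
I(s) = 2*s² (I(s) = (2*s)*s = 2*s²)
(I(-1) - 15*10)² = (2*(-1)² - 15*10)² = (2*1 - 150)² = (2 - 150)² = (-148)² = 21904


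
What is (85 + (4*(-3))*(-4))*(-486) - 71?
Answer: -64709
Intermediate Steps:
(85 + (4*(-3))*(-4))*(-486) - 71 = (85 - 12*(-4))*(-486) - 71 = (85 + 48)*(-486) - 71 = 133*(-486) - 71 = -64638 - 71 = -64709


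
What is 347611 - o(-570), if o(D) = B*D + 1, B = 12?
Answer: 354450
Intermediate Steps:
o(D) = 1 + 12*D (o(D) = 12*D + 1 = 1 + 12*D)
347611 - o(-570) = 347611 - (1 + 12*(-570)) = 347611 - (1 - 6840) = 347611 - 1*(-6839) = 347611 + 6839 = 354450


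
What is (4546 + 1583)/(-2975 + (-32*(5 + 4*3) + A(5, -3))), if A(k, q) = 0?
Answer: -681/391 ≈ -1.7417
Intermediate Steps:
(4546 + 1583)/(-2975 + (-32*(5 + 4*3) + A(5, -3))) = (4546 + 1583)/(-2975 + (-32*(5 + 4*3) + 0)) = 6129/(-2975 + (-32*(5 + 12) + 0)) = 6129/(-2975 + (-32*17 + 0)) = 6129/(-2975 + (-544 + 0)) = 6129/(-2975 - 544) = 6129/(-3519) = 6129*(-1/3519) = -681/391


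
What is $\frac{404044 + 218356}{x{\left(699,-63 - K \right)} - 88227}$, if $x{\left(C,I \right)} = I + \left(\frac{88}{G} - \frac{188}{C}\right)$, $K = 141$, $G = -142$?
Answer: $- \frac{30889089600}{4388786203} \approx -7.0382$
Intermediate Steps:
$x{\left(C,I \right)} = - \frac{44}{71} + I - \frac{188}{C}$ ($x{\left(C,I \right)} = I + \left(\frac{88}{-142} - \frac{188}{C}\right) = I + \left(88 \left(- \frac{1}{142}\right) - \frac{188}{C}\right) = I - \left(\frac{44}{71} + \frac{188}{C}\right) = - \frac{44}{71} + I - \frac{188}{C}$)
$\frac{404044 + 218356}{x{\left(699,-63 - K \right)} - 88227} = \frac{404044 + 218356}{\left(- \frac{44}{71} - 204 - \frac{188}{699}\right) - 88227} = \frac{622400}{\left(- \frac{44}{71} - 204 - \frac{188}{699}\right) - 88227} = \frac{622400}{- \frac{10168420}{49629} - 88227} = \frac{622400}{- \frac{4388786203}{49629}} = 622400 \left(- \frac{49629}{4388786203}\right) = - \frac{30889089600}{4388786203}$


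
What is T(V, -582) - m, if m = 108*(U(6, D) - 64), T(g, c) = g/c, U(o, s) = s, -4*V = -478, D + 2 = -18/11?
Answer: 93527099/12804 ≈ 7304.5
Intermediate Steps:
D = -40/11 (D = -2 - 18/11 = -40/11 ≈ -3.6364)
V = 239/2 (V = -¼*(-478) = 239/2 ≈ 119.50)
m = -80352/11 (m = 108*(-40/11 - 64) = 108*(-744/11) = -80352/11 ≈ -7304.7)
T(V, -582) - m = (239/2)/(-582) - 1*(-80352/11) = (239/2)*(-1/582) + 80352/11 = -239/1164 + 80352/11 = 93527099/12804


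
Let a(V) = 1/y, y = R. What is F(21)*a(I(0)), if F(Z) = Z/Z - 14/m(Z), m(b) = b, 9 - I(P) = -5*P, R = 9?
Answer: 1/27 ≈ 0.037037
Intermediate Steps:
I(P) = 9 + 5*P (I(P) = 9 - (-5)*P = 9 + 5*P)
y = 9
a(V) = ⅑ (a(V) = 1/9 = ⅑)
F(Z) = 1 - 14/Z (F(Z) = Z/Z - 14/Z = 1 - 14/Z)
F(21)*a(I(0)) = ((-14 + 21)/21)*(⅑) = ((1/21)*7)*(⅑) = (⅓)*(⅑) = 1/27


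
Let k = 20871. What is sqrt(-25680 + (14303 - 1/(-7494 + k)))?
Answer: I*sqrt(41547905490)/1911 ≈ 106.66*I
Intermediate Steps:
sqrt(-25680 + (14303 - 1/(-7494 + k))) = sqrt(-25680 + (14303 - 1/(-7494 + 20871))) = sqrt(-25680 + (14303 - 1/13377)) = sqrt(-25680 + 191331230/13377) = sqrt(-152190130/13377) = I*sqrt(41547905490)/1911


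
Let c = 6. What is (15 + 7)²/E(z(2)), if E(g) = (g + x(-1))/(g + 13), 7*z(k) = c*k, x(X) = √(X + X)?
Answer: 2472 - 1442*I*√2 ≈ 2472.0 - 2039.3*I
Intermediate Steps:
x(X) = √2*√X (x(X) = √(2*X) = √2*√X)
z(k) = 6*k/7 (z(k) = (6*k)/7 = 6*k/7)
E(g) = (g + I*√2)/(13 + g) (E(g) = (g + √2*√(-1))/(g + 13) = (g + √2*I)/(13 + g) = (g + I*√2)/(13 + g))
(15 + 7)²/E(z(2)) = (15 + 7)²/((((6/7)*2 + I*√2)/(13 + (6/7)*2))) = 22²/(((12/7 + I*√2)/(13 + 12/7))) = 484/(((12/7 + I*√2)/(103/7))) = 484/((7*(12/7 + I*√2)/103)) = 484/(12/103 + 7*I*√2/103)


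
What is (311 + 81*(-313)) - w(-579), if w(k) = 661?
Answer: -25703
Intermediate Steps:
(311 + 81*(-313)) - w(-579) = (311 + 81*(-313)) - 1*661 = (311 - 25353) - 661 = -25042 - 661 = -25703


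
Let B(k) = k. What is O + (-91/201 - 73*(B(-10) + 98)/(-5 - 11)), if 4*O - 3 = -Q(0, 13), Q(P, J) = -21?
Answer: 163633/402 ≈ 407.05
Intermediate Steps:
O = 6 (O = ¾ + (-1*(-21))/4 = ¾ + (¼)*21 = ¾ + 21/4 = 6)
O + (-91/201 - 73*(B(-10) + 98)/(-5 - 11)) = 6 + (-91/201 - 73*(-10 + 98)/(-5 - 11)) = 6 + (-91*1/201 - 73/((-16/88))) = 6 + (-91/201 - 73/((-16*1/88))) = 6 + (-91/201 - 73/(-2/11)) = 6 + (-91/201 - 73*(-11/2)) = 6 + (-91/201 + 803/2) = 6 + 161221/402 = 163633/402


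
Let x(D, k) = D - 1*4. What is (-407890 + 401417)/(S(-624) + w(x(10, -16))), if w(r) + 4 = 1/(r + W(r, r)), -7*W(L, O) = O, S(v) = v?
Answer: 233028/22601 ≈ 10.311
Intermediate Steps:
W(L, O) = -O/7
x(D, k) = -4 + D (x(D, k) = D - 4 = -4 + D)
w(r) = -4 + 7/(6*r) (w(r) = -4 + 1/(r - r/7) = -4 + 1/(6*r/7) = -4 + 7/(6*r))
(-407890 + 401417)/(S(-624) + w(x(10, -16))) = (-407890 + 401417)/(-624 + (-4 + 7/(6*(-4 + 10)))) = -6473/(-624 + (-4 + (7/6)/6)) = -6473/(-624 + (-4 + (7/6)*(⅙))) = -6473/(-624 + (-4 + 7/36)) = -6473/(-624 - 137/36) = -6473/(-22601/36) = -6473*(-36/22601) = 233028/22601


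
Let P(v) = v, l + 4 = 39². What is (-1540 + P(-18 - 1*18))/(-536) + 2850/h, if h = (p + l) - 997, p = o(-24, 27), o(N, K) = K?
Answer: 298709/36649 ≈ 8.1505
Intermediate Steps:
p = 27
l = 1517 (l = -4 + 39² = -4 + 1521 = 1517)
h = 547 (h = (27 + 1517) - 997 = 1544 - 997 = 547)
(-1540 + P(-18 - 1*18))/(-536) + 2850/h = (-1540 + (-18 - 1*18))/(-536) + 2850/547 = (-1540 + (-18 - 18))*(-1/536) + 2850*(1/547) = (-1540 - 36)*(-1/536) + 2850/547 = -1576*(-1/536) + 2850/547 = 197/67 + 2850/547 = 298709/36649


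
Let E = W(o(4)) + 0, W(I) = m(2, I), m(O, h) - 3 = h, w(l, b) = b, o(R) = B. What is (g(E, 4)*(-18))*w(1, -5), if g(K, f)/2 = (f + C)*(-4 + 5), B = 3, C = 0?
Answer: 720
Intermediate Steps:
o(R) = 3
m(O, h) = 3 + h
W(I) = 3 + I
E = 6 (E = (3 + 3) + 0 = 6 + 0 = 6)
g(K, f) = 2*f (g(K, f) = 2*((f + 0)*(-4 + 5)) = 2*(f*1) = 2*f)
(g(E, 4)*(-18))*w(1, -5) = ((2*4)*(-18))*(-5) = (8*(-18))*(-5) = -144*(-5) = 720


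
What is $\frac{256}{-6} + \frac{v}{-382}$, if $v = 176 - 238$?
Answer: $- \frac{24355}{573} \approx -42.504$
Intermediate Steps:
$v = -62$ ($v = 176 - 238 = -62$)
$\frac{256}{-6} + \frac{v}{-382} = \frac{256}{-6} - \frac{62}{-382} = 256 \left(- \frac{1}{6}\right) - - \frac{31}{191} = - \frac{128}{3} + \frac{31}{191} = - \frac{24355}{573}$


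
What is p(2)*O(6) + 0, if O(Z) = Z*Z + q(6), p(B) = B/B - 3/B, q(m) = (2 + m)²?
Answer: -50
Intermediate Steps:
p(B) = 1 - 3/B
O(Z) = 64 + Z² (O(Z) = Z*Z + (2 + 6)² = Z² + 8² = Z² + 64 = 64 + Z²)
p(2)*O(6) + 0 = ((-3 + 2)/2)*(64 + 6²) + 0 = ((½)*(-1))*(64 + 36) + 0 = -½*100 + 0 = -50 + 0 = -50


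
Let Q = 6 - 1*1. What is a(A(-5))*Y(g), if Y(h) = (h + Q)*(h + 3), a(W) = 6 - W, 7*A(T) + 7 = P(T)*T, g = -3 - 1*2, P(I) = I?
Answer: 0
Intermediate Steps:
g = -5 (g = -3 - 2 = -5)
Q = 5 (Q = 6 - 1 = 5)
A(T) = -1 + T²/7 (A(T) = -1 + (T*T)/7 = -1 + T²/7)
Y(h) = (3 + h)*(5 + h) (Y(h) = (h + 5)*(h + 3) = (5 + h)*(3 + h) = (3 + h)*(5 + h))
a(A(-5))*Y(g) = (6 - (-1 + (⅐)*(-5)²))*(15 + (-5)² + 8*(-5)) = (6 - (-1 + (⅐)*25))*(15 + 25 - 40) = (6 - (-1 + 25/7))*0 = (6 - 1*18/7)*0 = (6 - 18/7)*0 = (24/7)*0 = 0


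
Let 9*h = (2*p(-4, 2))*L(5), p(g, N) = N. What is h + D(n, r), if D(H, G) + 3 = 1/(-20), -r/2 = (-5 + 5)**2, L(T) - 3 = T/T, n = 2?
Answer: -229/180 ≈ -1.2722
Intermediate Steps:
L(T) = 4 (L(T) = 3 + T/T = 3 + 1 = 4)
r = 0 (r = -2*(-5 + 5)**2 = -2*0**2 = -2*0 = 0)
D(H, G) = -61/20 (D(H, G) = -3 + 1/(-20) = -3 - 1/20 = -61/20)
h = 16/9 (h = ((2*2)*4)/9 = (4*4)/9 = (1/9)*16 = 16/9 ≈ 1.7778)
h + D(n, r) = 16/9 - 61/20 = -229/180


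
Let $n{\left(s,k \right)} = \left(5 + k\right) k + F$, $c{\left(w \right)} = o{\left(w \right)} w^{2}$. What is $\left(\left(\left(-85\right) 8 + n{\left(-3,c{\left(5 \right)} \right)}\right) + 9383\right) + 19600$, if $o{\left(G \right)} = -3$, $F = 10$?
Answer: $33563$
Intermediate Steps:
$c{\left(w \right)} = - 3 w^{2}$
$n{\left(s,k \right)} = 10 + k \left(5 + k\right)$ ($n{\left(s,k \right)} = \left(5 + k\right) k + 10 = k \left(5 + k\right) + 10 = 10 + k \left(5 + k\right)$)
$\left(\left(\left(-85\right) 8 + n{\left(-3,c{\left(5 \right)} \right)}\right) + 9383\right) + 19600 = \left(\left(\left(-85\right) 8 + \left(10 + \left(- 3 \cdot 5^{2}\right)^{2} + 5 \left(- 3 \cdot 5^{2}\right)\right)\right) + 9383\right) + 19600 = \left(\left(-680 + \left(10 + \left(\left(-3\right) 25\right)^{2} + 5 \left(\left(-3\right) 25\right)\right)\right) + 9383\right) + 19600 = \left(\left(-680 + \left(10 + \left(-75\right)^{2} + 5 \left(-75\right)\right)\right) + 9383\right) + 19600 = \left(\left(-680 + \left(10 + 5625 - 375\right)\right) + 9383\right) + 19600 = \left(\left(-680 + 5260\right) + 9383\right) + 19600 = \left(4580 + 9383\right) + 19600 = 13963 + 19600 = 33563$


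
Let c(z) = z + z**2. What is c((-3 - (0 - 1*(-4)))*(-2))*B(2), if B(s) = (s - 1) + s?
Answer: 630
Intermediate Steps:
B(s) = -1 + 2*s (B(s) = (-1 + s) + s = -1 + 2*s)
c((-3 - (0 - 1*(-4)))*(-2))*B(2) = (((-3 - (0 - 1*(-4)))*(-2))*(1 + (-3 - (0 - 1*(-4)))*(-2)))*(-1 + 2*2) = (((-3 - (0 + 4))*(-2))*(1 + (-3 - (0 + 4))*(-2)))*(-1 + 4) = (((-3 - 1*4)*(-2))*(1 + (-3 - 1*4)*(-2)))*3 = (((-3 - 4)*(-2))*(1 + (-3 - 4)*(-2)))*3 = ((-7*(-2))*(1 - 7*(-2)))*3 = (14*(1 + 14))*3 = (14*15)*3 = 210*3 = 630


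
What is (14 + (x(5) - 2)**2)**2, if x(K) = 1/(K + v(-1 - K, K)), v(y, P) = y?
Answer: 529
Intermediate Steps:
x(K) = -1 (x(K) = 1/(K + (-1 - K)) = 1/(-1) = -1)
(14 + (x(5) - 2)**2)**2 = (14 + (-1 - 2)**2)**2 = (14 + (-3)**2)**2 = (14 + 9)**2 = 23**2 = 529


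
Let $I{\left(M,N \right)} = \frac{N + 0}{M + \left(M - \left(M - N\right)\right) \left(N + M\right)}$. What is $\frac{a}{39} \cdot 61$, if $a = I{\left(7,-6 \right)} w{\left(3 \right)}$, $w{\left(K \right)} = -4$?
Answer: $\frac{488}{13} \approx 37.538$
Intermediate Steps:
$I{\left(M,N \right)} = \frac{N}{M + N \left(M + N\right)}$
$a = 24$ ($a = - \frac{6}{7 + \left(-6\right)^{2} + 7 \left(-6\right)} \left(-4\right) = - \frac{6}{7 + 36 - 42} \left(-4\right) = - \frac{6}{1} \left(-4\right) = \left(-6\right) 1 \left(-4\right) = \left(-6\right) \left(-4\right) = 24$)
$\frac{a}{39} \cdot 61 = \frac{24}{39} \cdot 61 = 24 \cdot \frac{1}{39} \cdot 61 = \frac{8}{13} \cdot 61 = \frac{488}{13}$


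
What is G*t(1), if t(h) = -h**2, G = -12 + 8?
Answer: 4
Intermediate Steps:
G = -4
G*t(1) = -(-4)*1**2 = -(-4) = -4*(-1) = 4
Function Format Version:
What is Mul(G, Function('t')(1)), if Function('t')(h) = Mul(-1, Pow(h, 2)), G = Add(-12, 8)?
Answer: 4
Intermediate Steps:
G = -4
Mul(G, Function('t')(1)) = Mul(-4, Mul(-1, Pow(1, 2))) = Mul(-4, Mul(-1, 1)) = Mul(-4, -1) = 4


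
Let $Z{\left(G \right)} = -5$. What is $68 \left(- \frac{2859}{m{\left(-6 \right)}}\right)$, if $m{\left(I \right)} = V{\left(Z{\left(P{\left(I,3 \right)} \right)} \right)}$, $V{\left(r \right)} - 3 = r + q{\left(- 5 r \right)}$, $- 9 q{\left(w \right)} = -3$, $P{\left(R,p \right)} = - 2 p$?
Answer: $\frac{583236}{5} \approx 1.1665 \cdot 10^{5}$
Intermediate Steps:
$q{\left(w \right)} = \frac{1}{3}$ ($q{\left(w \right)} = \left(- \frac{1}{9}\right) \left(-3\right) = \frac{1}{3}$)
$V{\left(r \right)} = \frac{10}{3} + r$ ($V{\left(r \right)} = 3 + \left(r + \frac{1}{3}\right) = 3 + \left(\frac{1}{3} + r\right) = \frac{10}{3} + r$)
$m{\left(I \right)} = - \frac{5}{3}$ ($m{\left(I \right)} = \frac{10}{3} - 5 = - \frac{5}{3}$)
$68 \left(- \frac{2859}{m{\left(-6 \right)}}\right) = 68 \left(- \frac{2859}{- \frac{5}{3}}\right) = 68 \left(\left(-2859\right) \left(- \frac{3}{5}\right)\right) = 68 \cdot \frac{8577}{5} = \frac{583236}{5}$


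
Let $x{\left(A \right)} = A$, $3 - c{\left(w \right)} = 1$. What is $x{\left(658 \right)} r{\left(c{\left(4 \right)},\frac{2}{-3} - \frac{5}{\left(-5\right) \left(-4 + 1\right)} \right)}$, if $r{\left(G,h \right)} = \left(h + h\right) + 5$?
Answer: $1974$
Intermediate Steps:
$c{\left(w \right)} = 2$ ($c{\left(w \right)} = 3 - 1 = 2$)
$r{\left(G,h \right)} = 5 + 2 h$ ($r{\left(G,h \right)} = 2 h + 5 = 5 + 2 h$)
$x{\left(658 \right)} r{\left(c{\left(4 \right)},\frac{2}{-3} - \frac{5}{\left(-5\right) \left(-4 + 1\right)} \right)} = 658 \left(5 + 2 \left(\frac{2}{-3} - \frac{5}{\left(-5\right) \left(-4 + 1\right)}\right)\right) = 658 \left(5 + 2 \left(2 \left(- \frac{1}{3}\right) - \frac{5}{\left(-5\right) \left(-3\right)}\right)\right) = 658 \left(5 + 2 \left(- \frac{2}{3} - \frac{5}{15}\right)\right) = 658 \left(5 + 2 \left(- \frac{2}{3} - \frac{1}{3}\right)\right) = 658 \left(5 + 2 \left(-1\right)\right) = 658 \left(5 - 2\right) = 658 \cdot 3 = 1974$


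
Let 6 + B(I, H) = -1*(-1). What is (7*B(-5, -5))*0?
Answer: 0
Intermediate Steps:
B(I, H) = -5 (B(I, H) = -6 - 1*(-1) = -6 + 1 = -5)
(7*B(-5, -5))*0 = (7*(-5))*0 = -35*0 = 0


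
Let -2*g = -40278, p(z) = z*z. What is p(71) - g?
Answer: -15098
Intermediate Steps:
p(z) = z**2
g = 20139 (g = -1/2*(-40278) = 20139)
p(71) - g = 71**2 - 1*20139 = 5041 - 20139 = -15098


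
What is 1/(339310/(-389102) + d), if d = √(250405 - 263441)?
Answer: -33006549905/493442576929661 - 75700183202*I*√3259/493442576929661 ≈ -6.689e-5 - 0.0087579*I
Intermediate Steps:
d = 2*I*√3259 (d = √(-13036) = 2*I*√3259 ≈ 114.18*I)
1/(339310/(-389102) + d) = 1/(339310/(-389102) + 2*I*√3259) = 1/(339310*(-1/389102) + 2*I*√3259) = 1/(-169655/194551 + 2*I*√3259)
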